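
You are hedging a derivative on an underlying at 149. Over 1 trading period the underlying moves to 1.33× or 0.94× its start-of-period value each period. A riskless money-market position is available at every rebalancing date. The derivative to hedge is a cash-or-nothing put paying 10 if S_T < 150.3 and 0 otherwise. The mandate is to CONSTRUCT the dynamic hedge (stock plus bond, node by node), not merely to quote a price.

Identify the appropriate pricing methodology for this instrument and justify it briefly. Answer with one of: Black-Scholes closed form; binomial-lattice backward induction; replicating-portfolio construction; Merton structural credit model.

Key observation: a price alone would not answer the question — the per-node share/bond construction on the spot-149, 1.33/0.94 tree is required, and only the replicating-portfolio method yields it.

framework: replicating-portfolio construction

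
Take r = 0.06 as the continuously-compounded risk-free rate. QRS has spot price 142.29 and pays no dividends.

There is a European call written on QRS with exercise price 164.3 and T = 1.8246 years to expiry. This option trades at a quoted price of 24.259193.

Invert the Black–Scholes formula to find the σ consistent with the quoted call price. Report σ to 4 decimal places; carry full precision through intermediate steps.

sigma = 0.3450

At σ = 0.3450 the Black–Scholes value reproduces the quote:
σ√T = 0.345·√1.8246 = 0.466018
d₁ = (ln(S/K) + (r+σ²/2)T) / (σ√T) = (ln(142.29/164.3) + (0.06+0.345²/2)·1.8246) / 0.466018 = (-0.143827 + 0.218063) / 0.466018 = 0.159298
d₂ = d₁ − σ√T = 0.159298 − 0.466018 = -0.306720
e^{−rT} = 0.896304
N(d₁) = 0.563283,  N(d₂) = 0.379528
V = S·N(d₁) − K·e^{−rT}·N(d₂) = 80.149523 − 55.890331 = 24.259193 (equal to the quote); since ∂V/∂σ > 0 for all σ, the implied volatility is unique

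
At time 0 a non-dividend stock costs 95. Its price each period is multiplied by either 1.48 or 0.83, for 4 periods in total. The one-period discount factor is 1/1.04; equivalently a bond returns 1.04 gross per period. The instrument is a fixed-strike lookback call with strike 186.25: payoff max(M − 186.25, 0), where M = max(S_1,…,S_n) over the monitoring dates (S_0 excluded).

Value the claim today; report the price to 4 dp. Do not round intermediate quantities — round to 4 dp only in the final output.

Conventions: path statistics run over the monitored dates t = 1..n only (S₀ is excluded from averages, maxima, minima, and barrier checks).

With p* = (R−d)/(u−d) = 0.3231, sum probability × payoff across the paths and divide by R^4.
Enumerate all 2^4 = 16 price paths (U = up ×1.48, D = down ×0.83); each path with k up-moves has probability p*^k·(1−p*)^(4−k).
DDDD: M=78.8500, payoff=0.0000, prob=0.209970
UDDD: M=140.6000, payoff=0.0000, prob=0.100213
DUDD: M=116.6980, payoff=0.0000, prob=0.100213
UUDD: M=208.0880, payoff=21.8380, prob=0.047829
DDUD: M=96.8593, payoff=0.0000, prob=0.100213
UDUD: M=172.7130, payoff=0.0000, prob=0.047829
DUUD: M=172.7130, payoff=0.0000, prob=0.047829
UUUD: M=307.9702, payoff=121.7202, prob=0.022827
DDDU: M=80.3933, payoff=0.0000, prob=0.100213
UDDU: M=143.3518, payoff=0.0000, prob=0.047829
DUDU: M=143.3518, payoff=0.0000, prob=0.047829
UUDU: M=255.6153, payoff=69.3653, prob=0.022827
DDUU: M=143.3518, payoff=0.0000, prob=0.047829
UDUU: M=255.6153, payoff=69.3653, prob=0.022827
DUUU: M=255.6153, payoff=69.3653, prob=0.022827
UUUU: M=455.7960, payoff=269.5460, prob=0.010895
Price = Σ prob·payoff / R^4 = 11.510024 / 1.169859 = 9.8388

price = 9.8388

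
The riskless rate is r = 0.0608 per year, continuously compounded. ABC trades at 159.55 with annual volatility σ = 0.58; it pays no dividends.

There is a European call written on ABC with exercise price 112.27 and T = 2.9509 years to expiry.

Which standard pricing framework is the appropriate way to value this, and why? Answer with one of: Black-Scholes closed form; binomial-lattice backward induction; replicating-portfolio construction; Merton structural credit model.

framework: Black-Scholes closed form

Key observation: everything needed for the exact continuous-time valuation of the European call on ABC (strike 112.27) is given, and no feature rules the closed form out.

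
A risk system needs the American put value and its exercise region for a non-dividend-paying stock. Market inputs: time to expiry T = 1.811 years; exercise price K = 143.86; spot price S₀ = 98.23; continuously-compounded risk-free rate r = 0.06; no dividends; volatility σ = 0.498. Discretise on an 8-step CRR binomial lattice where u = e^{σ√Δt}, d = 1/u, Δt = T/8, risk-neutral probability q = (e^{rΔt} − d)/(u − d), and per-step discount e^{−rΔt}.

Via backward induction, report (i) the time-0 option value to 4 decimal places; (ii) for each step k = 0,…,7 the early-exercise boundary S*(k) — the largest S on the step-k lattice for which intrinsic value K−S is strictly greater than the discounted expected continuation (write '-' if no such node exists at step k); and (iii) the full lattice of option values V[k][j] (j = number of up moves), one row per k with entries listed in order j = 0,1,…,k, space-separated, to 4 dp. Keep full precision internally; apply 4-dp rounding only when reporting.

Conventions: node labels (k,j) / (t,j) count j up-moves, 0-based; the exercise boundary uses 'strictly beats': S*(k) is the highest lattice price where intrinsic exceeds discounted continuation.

Δt=0.22637, u=1.26737, d=0.78904, q=0.46963, disc=e^(-rΔt)=0.98651
k=8 terminal: V=max(K-S,0) → 129.1022 120.1557 105.7857 82.7041 45.6300 0.0000 0.0000 0.0000 0.0000
k=7: j=0 S=18.7035 intr=125.1565 cont=123.2157 V=125.1565[EX]; j=1 S=30.0420 intr=113.8180 cont=111.8772 V=113.8180[EX]; j=2 S=48.2542 intr=95.6058 cont=93.6650 V=95.6058[EX]; j=3 S=77.5070 intr=66.3530 cont=64.4122 V=66.3530[EX]; j=4 S=124.4936 intr=19.3664 cont=23.8743 V=23.8743[hold]; j=5 S=199.9646 intr=0.0000 cont=0.0000 V=0.0000[hold]; j=6 S=321.1877 intr=0.0000 cont=0.0000 V=0.0000[hold]; j=7 S=515.8992 intr=0.0000 cont=0.0000 V=0.0000[hold]  S*(7)=77.5070
k=6: j=0 S=23.7043 intr=120.1557 cont=118.2150 V=120.1557[EX]; j=1 S=38.0743 intr=105.7857 cont=103.8449 V=105.7857[EX]; j=2 S=61.1559 intr=82.7041 cont=80.7634 V=82.7041[EX]; j=3 S=98.2300 intr=45.6300 cont=45.7777 V=45.7777[hold]; j=4 S=157.7793 intr=0.0000 cont=12.4914 V=12.4914[hold]; j=5 S=253.4288 intr=0.0000 cont=0.0000 V=0.0000[hold]; j=6 S=407.0633 intr=0.0000 cont=0.0000 V=0.0000[hold]  S*(6)=61.1559
k=5: j=0 S=30.0420 intr=113.8180 cont=111.8772 V=113.8180[EX]; j=1 S=48.2542 intr=95.6058 cont=93.6650 V=95.6058[EX]; j=2 S=77.5070 intr=66.3530 cont=64.4806 V=66.3530[EX]; j=3 S=124.4936 intr=19.3664 cont=29.7388 V=29.7388[hold]; j=4 S=199.9646 intr=0.0000 cont=6.5357 V=6.5357[hold]; j=5 S=321.1877 intr=0.0000 cont=0.0000 V=0.0000[hold]  S*(5)=77.5070
k=4: j=0 S=38.0743 intr=105.7857 cont=103.8449 V=105.7857[EX]; j=1 S=61.1559 intr=82.7041 cont=80.7634 V=82.7041[EX]; j=2 S=98.2300 intr=45.6300 cont=48.4947 V=48.4947[hold]; j=3 S=157.7793 intr=0.0000 cont=18.5878 V=18.5878[hold]; j=4 S=253.4288 intr=0.0000 cont=3.4196 V=3.4196[hold]  S*(4)=61.1559
k=3: j=0 S=48.2542 intr=95.6058 cont=93.6650 V=95.6058[EX]; j=1 S=77.5070 intr=66.3530 cont=65.7394 V=66.3530[EX]; j=2 S=124.4936 intr=19.3664 cont=33.9848 V=33.9848[hold]; j=3 S=199.9646 intr=0.0000 cont=11.3097 V=11.3097[hold]  S*(3)=77.5070
k=2: j=0 S=61.1559 intr=82.7041 cont=80.7634 V=82.7041[EX]; j=1 S=98.2300 intr=45.6300 cont=50.4619 V=50.4619[hold]; j=2 S=157.7793 intr=0.0000 cont=23.0211 V=23.0211[hold]  S*(2)=61.1559
k=1: j=0 S=77.5070 intr=66.3530 cont=66.6508 V=66.6508[hold]; j=1 S=124.4936 intr=19.3664 cont=37.0680 V=37.0680[hold]  S*(1)=-
k=0: j=0 S=98.2300 intr=45.6300 cont=52.0461 V=52.0461[hold]  S*(0)=-

price = 52.0461
boundary = - - 61.1559 77.5070 61.1559 77.5070 61.1559 77.5070
tree:
52.0461
66.6508 37.0680
82.7041 50.4619 23.0211
95.6058 66.3530 33.9848 11.3097
105.7857 82.7041 48.4947 18.5878 3.4196
113.8180 95.6058 66.3530 29.7388 6.5357 0.0000
120.1557 105.7857 82.7041 45.7777 12.4914 0.0000 0.0000
125.1565 113.8180 95.6058 66.3530 23.8743 0.0000 0.0000 0.0000
129.1022 120.1557 105.7857 82.7041 45.6300 0.0000 0.0000 0.0000 0.0000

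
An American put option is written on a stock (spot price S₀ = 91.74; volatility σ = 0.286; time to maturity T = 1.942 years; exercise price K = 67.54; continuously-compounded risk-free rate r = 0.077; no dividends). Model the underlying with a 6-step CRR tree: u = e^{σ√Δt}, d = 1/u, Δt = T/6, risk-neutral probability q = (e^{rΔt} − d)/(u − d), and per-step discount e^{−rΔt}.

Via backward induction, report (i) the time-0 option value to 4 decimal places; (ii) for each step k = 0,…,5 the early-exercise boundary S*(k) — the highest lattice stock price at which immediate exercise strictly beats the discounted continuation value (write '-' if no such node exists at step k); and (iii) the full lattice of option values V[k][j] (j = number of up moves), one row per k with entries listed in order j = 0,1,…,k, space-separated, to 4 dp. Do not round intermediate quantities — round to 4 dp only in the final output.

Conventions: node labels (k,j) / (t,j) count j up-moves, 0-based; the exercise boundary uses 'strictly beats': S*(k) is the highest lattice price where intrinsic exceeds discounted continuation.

price = 1.9497
boundary = - - - - 47.8522 56.3075
tree:
1.9497
3.6410 0.5809
6.6393 1.2231 0.0536
11.7146 2.5690 0.1185 0.0000
19.6878 5.3804 0.2621 0.0000 0.0000
26.8734 11.2325 0.5800 0.0000 0.0000 0.0000
32.9800 19.6878 1.2832 0.0000 0.0000 0.0000 0.0000

Δt=0.32367, u=1.17670, d=0.84984, q=0.53662, disc=e^(-rΔt)=0.97539
k=6 terminal: V=max(K-S,0) → 32.9800 19.6878 1.2832 0.0000 0.0000 0.0000 0.0000
k=5: j=0 S=40.6666 intr=26.8734 cont=25.2110 V=26.8734[EX]; j=1 S=56.3075 intr=11.2325 cont=9.5701 V=11.2325[EX]; j=2 S=77.9641 intr=0.0000 cont=0.5800 V=0.5800[hold]; j=3 S=107.9501 intr=0.0000 cont=0.0000 V=0.0000[hold]; j=4 S=149.4691 intr=0.0000 cont=0.0000 V=0.0000[hold]; j=5 S=206.9568 intr=0.0000 cont=0.0000 V=0.0000[hold]  S*(5)=56.3075
k=4: j=0 S=47.8522 intr=19.6878 cont=18.0253 V=19.6878[EX]; j=1 S=66.2568 intr=1.2832 cont=5.3804 V=5.3804[hold]; j=2 S=91.7400 intr=0.0000 cont=0.2621 V=0.2621[hold]; j=3 S=127.0244 intr=0.0000 cont=0.0000 V=0.0000[hold]; j=4 S=175.8796 intr=0.0000 cont=0.0000 V=0.0000[hold]  S*(4)=47.8522
k=3: j=0 S=56.3075 intr=11.2325 cont=11.7146 V=11.7146[hold]; j=1 S=77.9641 intr=0.0000 cont=2.5690 V=2.5690[hold]; j=2 S=107.9501 intr=0.0000 cont=0.1185 V=0.1185[hold]; j=3 S=149.4691 intr=0.0000 cont=0.0000 V=0.0000[hold]  S*(3)=-
k=2: j=0 S=66.2568 intr=1.2832 cont=6.6393 V=6.6393[hold]; j=1 S=91.7400 intr=0.0000 cont=1.2231 V=1.2231[hold]; j=2 S=127.0244 intr=0.0000 cont=0.0536 V=0.0536[hold]  S*(2)=-
k=1: j=0 S=77.9641 intr=0.0000 cont=3.6410 V=3.6410[hold]; j=1 S=107.9501 intr=0.0000 cont=0.5809 V=0.5809[hold]  S*(1)=-
k=0: j=0 S=91.7400 intr=0.0000 cont=1.9497 V=1.9497[hold]  S*(0)=-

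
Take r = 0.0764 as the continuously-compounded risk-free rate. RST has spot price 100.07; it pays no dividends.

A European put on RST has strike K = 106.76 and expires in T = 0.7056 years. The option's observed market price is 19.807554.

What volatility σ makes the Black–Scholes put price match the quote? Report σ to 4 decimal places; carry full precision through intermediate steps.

sigma = 0.5768

At σ = 0.5768 the Black–Scholes value reproduces the quote:
σ√T = 0.5768·√0.7056 = 0.484512
d₁ = (ln(S/K) + (r+σ²/2)T) / (σ√T) = (ln(100.07/106.76) + (0.0764+0.5768²/2)·0.7056) / 0.484512 = (-0.064713 + 0.171284) / 0.484512 = 0.219954
d₂ = d₁ − σ√T = 0.219954 − 0.484512 = -0.264558
e^{−rT} = 0.947519
N(−d₁) = 0.412953,  N(−d₂) = 0.604325
V = K·e^{−rT}·N(−d₂) − S·N(−d₁) = 61.131807 − 41.324252 = 19.807554 (equal to the quote); since ∂V/∂σ > 0 for all σ, the implied volatility is unique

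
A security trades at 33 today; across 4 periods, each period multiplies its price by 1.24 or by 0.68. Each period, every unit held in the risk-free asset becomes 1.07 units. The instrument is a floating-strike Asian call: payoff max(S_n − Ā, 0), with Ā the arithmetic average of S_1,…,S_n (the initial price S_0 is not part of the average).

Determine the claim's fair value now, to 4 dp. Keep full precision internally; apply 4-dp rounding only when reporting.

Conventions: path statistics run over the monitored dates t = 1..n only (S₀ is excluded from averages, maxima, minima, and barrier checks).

Set p* = 0.6964 (from d < R < u); the path-dependent value is the discounted p*-expectation over all price paths.
Enumerate all 2^4 = 16 price paths (U = up ×1.24, D = down ×0.68); each path with k up-moves has probability p*^k·(1−p*)^(4−k).
DDDD: Ā=13.7828, payoff=0.0000, prob=0.008493
UDDD: Ā=25.1334, payoff=0.0000, prob=0.019483
DUDD: Ā=20.5134, payoff=0.0000, prob=0.019483
UUDD: Ā=37.4068, payoff=0.0000, prob=0.044697
DDUD: Ā=17.3718, payoff=0.0000, prob=0.019483
UDUD: Ā=31.6780, payoff=0.0000, prob=0.044697
DUUD: Ā=27.0580, payoff=0.0000, prob=0.044697
UUUD: Ā=49.3410, payoff=0.0000, prob=0.102539
DDDU: Ā=15.2355, payoff=0.0000, prob=0.019483
UDDU: Ā=27.7824, payoff=0.0000, prob=0.044697
DUDU: Ā=23.1624, payoff=0.3002, prob=0.044697
UUDU: Ā=42.2373, payoff=0.5473, prob=0.102539
DDUU: Ā=20.0208, payoff=3.4418, prob=0.044697
UDUU: Ā=36.5085, payoff=6.2761, prob=0.102539
DUUU: Ā=31.8885, payoff=10.8961, prob=0.102539
UUUU: Ā=58.1496, payoff=19.8694, prob=0.235237
Price = Σ prob·payoff / R^4 = 6.658247 / 1.310796 = 5.0795

price = 5.0795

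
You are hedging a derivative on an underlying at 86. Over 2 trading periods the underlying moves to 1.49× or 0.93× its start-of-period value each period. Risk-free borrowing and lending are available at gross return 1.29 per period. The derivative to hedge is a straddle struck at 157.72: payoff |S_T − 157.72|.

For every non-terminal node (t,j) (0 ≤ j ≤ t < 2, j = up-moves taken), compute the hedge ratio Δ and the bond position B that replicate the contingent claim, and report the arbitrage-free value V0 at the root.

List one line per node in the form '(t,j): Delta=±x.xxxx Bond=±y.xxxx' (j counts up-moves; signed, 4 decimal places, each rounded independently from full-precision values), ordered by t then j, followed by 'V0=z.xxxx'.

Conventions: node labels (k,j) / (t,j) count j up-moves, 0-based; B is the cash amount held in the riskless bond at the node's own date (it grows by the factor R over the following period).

(0,0): Delta=-0.3127 Bond=52.1681
(1,0): Delta=-1.0000 Bond=122.2636
(1,1): Delta=-0.0744 Bond=36.7597
V0=25.2721

Arbitrage-free pricing uses the up-move probability p* = (R−d)/(u−d) = 0.6429, discounting each step at R = 1.29.
Payoffs at expiry: V(2,0)=83.3386, V(2,1)=38.5498, V(2,2)=33.2086
  t=1,j=0: stock 79.9800 → up 119.1702 (V=38.5498), down 74.3814 (V=83.3386). Price 42.2836; hedge Δ=-1.0000, bond B=122.2636.
  t=1,j=1: stock 128.1400 → up 190.9286 (V=33.2086), down 119.1702 (V=38.5498). Price 27.2218; hedge Δ=-0.0744, bond B=36.7597.
  t=0,j=0: stock 86.0000 → up 128.1400 (V=27.2218), down 79.9800 (V=42.2836). Price 25.2721; hedge Δ=-0.3127, bond B=52.1681.
Sanity check at the root: Δ(0,0)·S0 + B(0,0) reproduces V0 = 25.2721.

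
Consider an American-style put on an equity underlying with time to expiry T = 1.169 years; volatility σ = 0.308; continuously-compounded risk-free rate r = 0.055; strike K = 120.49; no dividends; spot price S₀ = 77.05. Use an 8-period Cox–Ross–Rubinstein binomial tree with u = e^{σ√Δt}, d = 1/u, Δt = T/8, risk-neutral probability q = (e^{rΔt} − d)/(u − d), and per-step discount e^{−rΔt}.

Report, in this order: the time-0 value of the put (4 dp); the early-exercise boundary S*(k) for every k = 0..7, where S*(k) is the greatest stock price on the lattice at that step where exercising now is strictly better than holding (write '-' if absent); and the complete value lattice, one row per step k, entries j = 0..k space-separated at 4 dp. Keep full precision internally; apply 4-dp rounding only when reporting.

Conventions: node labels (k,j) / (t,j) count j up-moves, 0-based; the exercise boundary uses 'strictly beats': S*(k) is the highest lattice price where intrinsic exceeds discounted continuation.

price = 43.4400
boundary = 77.0500 86.6773 77.0500 86.6773 77.0500 86.6773 97.5074 86.6773
tree:
43.4400
51.9980 33.8127
59.6054 43.4400 24.5042
66.3678 51.9980 33.8127 15.7639
72.3792 59.6054 43.4400 23.6546 8.2749
77.7229 66.3678 51.9980 33.8127 14.0674 2.7246
82.4730 72.3792 59.6054 43.4400 22.9826 5.5462 0.0000
86.6956 77.7229 66.3678 51.9980 33.8127 11.2901 0.0000 0.0000
90.4491 82.4730 72.3792 59.6054 43.4400 22.9826 0.0000 0.0000 0.0000

params: Δt=0.14613 u=1.12495 d=0.88893 q=0.50479 e^(-rΔt)=0.99200
t_8 payoffs: 90.4491 82.4730 72.3792 59.6054 43.4400 22.9826 0.0000 0.0000 0.0000
t_7: node(7,0) S=33.7944 payoff=86.6956 vs cont=85.7311 → 86.6956 [stop]  node(7,1) S=42.7671 payoff=77.7229 vs cont=76.7584 → 77.7229 [stop]  node(7,2) S=54.1222 payoff=66.3678 vs cont=65.4034 → 66.3678 [stop]  node(7,3) S=68.4920 payoff=51.9980 vs cont=51.0335 → 51.9980 [stop]  node(7,4) S=86.6773 payoff=33.8127 vs cont=32.8483 → 33.8127 [stop]  node(7,5) S=109.6908 payoff=10.7992 vs cont=11.2901 → 11.2901 [wait]  node(7,6) S=138.8146 payoff=0.0000 vs cont=0.0000 → 0.0000 [wait]  node(7,7) S=175.6711 payoff=0.0000 vs cont=0.0000 → 0.0000 [wait]  ⇒ S*(7)=86.6773
t_6: node(6,0) S=38.0170 payoff=82.4730 vs cont=81.5086 → 82.4730 [stop]  node(6,1) S=48.1108 payoff=72.3792 vs cont=71.4147 → 72.3792 [stop]  node(6,2) S=60.8846 payoff=59.6054 vs cont=58.6409 → 59.6054 [stop]  node(6,3) S=77.0500 payoff=43.4400 vs cont=42.4755 → 43.4400 [stop]  node(6,4) S=97.5074 payoff=22.9826 vs cont=22.2639 → 22.9826 [stop]  node(6,5) S=123.3965 payoff=0.0000 vs cont=5.5462 → 5.5462 [wait]  node(6,6) S=156.1593 payoff=0.0000 vs cont=0.0000 → 0.0000 [wait]  ⇒ S*(6)=97.5074
t_5: node(5,0) S=42.7671 payoff=77.7229 vs cont=76.7584 → 77.7229 [stop]  node(5,1) S=54.1222 payoff=66.3678 vs cont=65.4034 → 66.3678 [stop]  node(5,2) S=68.4920 payoff=51.9980 vs cont=51.0335 → 51.9980 [stop]  node(5,3) S=86.6773 payoff=33.8127 vs cont=32.8483 → 33.8127 [stop]  node(5,4) S=109.6908 payoff=10.7992 vs cont=14.0674 → 14.0674 [wait]  node(5,5) S=138.8146 payoff=0.0000 vs cont=2.7246 → 2.7246 [wait]  ⇒ S*(5)=86.6773
t_4: node(4,0) S=48.1108 payoff=72.3792 vs cont=71.4147 → 72.3792 [stop]  node(4,1) S=60.8846 payoff=59.6054 vs cont=58.6409 → 59.6054 [stop]  node(4,2) S=77.0500 payoff=43.4400 vs cont=42.4755 → 43.4400 [stop]  node(4,3) S=97.5074 payoff=22.9826 vs cont=23.6546 → 23.6546 [wait]  node(4,4) S=123.3965 payoff=0.0000 vs cont=8.2749 → 8.2749 [wait]  ⇒ S*(4)=77.0500
t_3: node(3,0) S=54.1222 payoff=66.3678 vs cont=65.4034 → 66.3678 [stop]  node(3,1) S=68.4920 payoff=51.9980 vs cont=51.0335 → 51.9980 [stop]  node(3,2) S=86.6773 payoff=33.8127 vs cont=33.1848 → 33.8127 [stop]  node(3,3) S=109.6908 payoff=10.7992 vs cont=15.7639 → 15.7639 [wait]  ⇒ S*(3)=86.6773
t_2: node(2,0) S=60.8846 payoff=59.6054 vs cont=58.6409 → 59.6054 [stop]  node(2,1) S=77.0500 payoff=43.4400 vs cont=42.4755 → 43.4400 [stop]  node(2,2) S=97.5074 payoff=22.9826 vs cont=24.5042 → 24.5042 [wait]  ⇒ S*(2)=77.0500
t_1: node(1,0) S=68.4920 payoff=51.9980 vs cont=51.0335 → 51.9980 [stop]  node(1,1) S=86.6773 payoff=33.8127 vs cont=33.6102 → 33.8127 [stop]  ⇒ S*(1)=86.6773
t_0: node(0,0) S=77.0500 payoff=43.4400 vs cont=42.4755 → 43.4400 [stop]  ⇒ S*(0)=77.0500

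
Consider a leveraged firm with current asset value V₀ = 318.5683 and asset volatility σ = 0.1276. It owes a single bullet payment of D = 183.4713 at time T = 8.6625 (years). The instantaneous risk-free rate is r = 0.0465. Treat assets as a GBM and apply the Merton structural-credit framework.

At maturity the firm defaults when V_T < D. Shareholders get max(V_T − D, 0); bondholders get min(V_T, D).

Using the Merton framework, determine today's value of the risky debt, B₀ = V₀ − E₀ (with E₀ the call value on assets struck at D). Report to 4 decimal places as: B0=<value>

Work the structural quantities from V₀ = 318.5683 against face 183.4713:
d₁ = [ln(V₀/D) + (r + σ²/2)T] / (σ√T)
   = [ln(318.5683/183.4713) + (0.0465 + 0.5·0.1276²)·8.6625] / (0.1276·√8.6625)
   = [0.551779 + 0.473327] / 0.375554 = 2.729582
d₂ = d₁ − σ√T = 2.729582 − 0.375554 = 2.354028
N(d₁) = 0.996829,  N(d₂) = 0.990714,  e^(−rT) = 0.668442
E₀ = V₀·N(d₁) − D·e^(−rT)·N(d₂)
   = 318.5683·0.996829 − 183.4713·0.668442·0.990714 = 196.057141
B₀ = V₀ − E₀ = 318.5683 − 196.057141 = 122.511159

B0=122.5112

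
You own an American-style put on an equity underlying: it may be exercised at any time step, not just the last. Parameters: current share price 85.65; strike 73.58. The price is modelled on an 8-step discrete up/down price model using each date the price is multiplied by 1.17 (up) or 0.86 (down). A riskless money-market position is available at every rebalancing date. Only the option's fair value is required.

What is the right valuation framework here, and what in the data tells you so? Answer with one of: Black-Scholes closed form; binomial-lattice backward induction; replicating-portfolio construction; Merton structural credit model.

Key observation: the put (strike 73.58 on spot 85.65) is American-style on a 8-step discrete price model, so the early-exercise decision at every node requires stepwise backward valuation — a closed form cannot price the exercise right.

framework: binomial-lattice backward induction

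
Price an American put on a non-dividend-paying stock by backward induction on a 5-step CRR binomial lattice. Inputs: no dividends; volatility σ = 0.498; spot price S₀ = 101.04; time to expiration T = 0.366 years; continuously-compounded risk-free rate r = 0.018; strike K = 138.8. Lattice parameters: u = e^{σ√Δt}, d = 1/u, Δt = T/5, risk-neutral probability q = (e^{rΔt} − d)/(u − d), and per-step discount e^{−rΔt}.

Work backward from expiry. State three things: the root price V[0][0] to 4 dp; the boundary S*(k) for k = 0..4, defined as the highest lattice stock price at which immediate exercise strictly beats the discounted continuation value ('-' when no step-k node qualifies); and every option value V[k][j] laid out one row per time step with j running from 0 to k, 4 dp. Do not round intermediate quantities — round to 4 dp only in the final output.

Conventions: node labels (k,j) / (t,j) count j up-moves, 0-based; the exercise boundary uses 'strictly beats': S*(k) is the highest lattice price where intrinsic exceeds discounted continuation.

params: Δt=0.07320 u=1.14424 d=0.87395 q=0.47124 e^(-rΔt)=0.99868
t_5 payoffs: 87.2870 71.3553 50.4965 23.1865 0.0000 0.0000
t_4: node(4,0) S=58.9430 payoff=79.8570 vs cont=79.6742 → 79.8570 [stop]  node(4,1) S=77.1725 payoff=61.6275 vs cont=61.4447 → 61.6275 [stop]  node(4,2) S=101.0400 payoff=37.7600 vs cont=37.5772 → 37.7600 [stop]  node(4,3) S=132.2890 payoff=6.5110 vs cont=12.2438 → 12.2438 [wait]  node(4,4) S=173.2026 payoff=0.0000 vs cont=0.0000 → 0.0000 [wait]  ⇒ S*(4)=101.0400
t_3: node(3,0) S=67.4447 payoff=71.3553 vs cont=71.1726 → 71.3553 [stop]  node(3,1) S=88.3035 payoff=50.4965 vs cont=50.3137 → 50.4965 [stop]  node(3,2) S=115.6135 payoff=23.1865 vs cont=25.7018 → 25.7018 [wait]  node(3,3) S=151.3698 payoff=0.0000 vs cont=6.4655 → 6.4655 [wait]  ⇒ S*(3)=88.3035
t_2: node(2,0) S=77.1725 payoff=61.6275 vs cont=61.4447 → 61.6275 [stop]  node(2,1) S=101.0400 payoff=37.7600 vs cont=38.7610 → 38.7610 [wait]  node(2,2) S=132.2890 payoff=6.5110 vs cont=16.6148 → 16.6148 [wait]  ⇒ S*(2)=77.1725
t_1: node(1,0) S=88.3035 payoff=50.4965 vs cont=50.7848 → 50.7848 [wait]  node(1,1) S=115.6135 payoff=23.1865 vs cont=28.2874 → 28.2874 [wait]  ⇒ S*(1)=-
t_0: node(0,0) S=101.0400 payoff=37.7600 vs cont=40.1301 → 40.1301 [wait]  ⇒ S*(0)=-

price = 40.1301
boundary = - - 77.1725 88.3035 101.0400
tree:
40.1301
50.7848 28.2874
61.6275 38.7610 16.6148
71.3553 50.4965 25.7018 6.4655
79.8570 61.6275 37.7600 12.2438 0.0000
87.2870 71.3553 50.4965 23.1865 0.0000 0.0000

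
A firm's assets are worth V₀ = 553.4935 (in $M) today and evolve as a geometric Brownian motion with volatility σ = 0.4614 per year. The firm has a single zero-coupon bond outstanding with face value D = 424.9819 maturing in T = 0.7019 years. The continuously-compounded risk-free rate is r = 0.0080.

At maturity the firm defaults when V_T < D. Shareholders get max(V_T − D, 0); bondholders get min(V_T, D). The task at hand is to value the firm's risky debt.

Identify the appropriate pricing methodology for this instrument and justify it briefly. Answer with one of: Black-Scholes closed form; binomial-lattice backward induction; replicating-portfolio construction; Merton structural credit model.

Key observation: the data describe a firm's assets (V₀ = 553.4935, GBM) and a single zero-coupon debt of face 424.9819, so credit quantities follow from equity-as-call in the structural model.

framework: Merton structural credit model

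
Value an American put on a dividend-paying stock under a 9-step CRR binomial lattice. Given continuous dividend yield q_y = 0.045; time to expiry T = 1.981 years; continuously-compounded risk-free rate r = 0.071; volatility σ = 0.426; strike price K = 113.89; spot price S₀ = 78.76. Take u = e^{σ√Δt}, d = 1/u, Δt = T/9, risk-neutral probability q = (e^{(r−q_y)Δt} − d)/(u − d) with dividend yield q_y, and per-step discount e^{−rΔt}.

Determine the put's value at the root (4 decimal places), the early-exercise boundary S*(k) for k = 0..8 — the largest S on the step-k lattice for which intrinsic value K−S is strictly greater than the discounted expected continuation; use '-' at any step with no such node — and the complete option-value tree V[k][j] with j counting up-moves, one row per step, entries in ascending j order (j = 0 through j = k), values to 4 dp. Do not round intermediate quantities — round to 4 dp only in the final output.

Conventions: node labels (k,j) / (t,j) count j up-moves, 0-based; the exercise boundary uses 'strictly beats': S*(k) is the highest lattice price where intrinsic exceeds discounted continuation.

price = 39.9240
boundary = - - 52.8090 43.2423 52.8090 64.4921 52.8090 64.4921 78.7600
tree:
39.9240
49.9844 29.6780
61.0810 38.8847 20.0690
70.6477 49.4967 27.9674 11.6424
78.4813 61.0810 37.8182 17.5576 5.2168
84.8958 70.6477 49.3979 25.7491 8.7082 1.3681
90.1483 78.4813 61.0810 36.4652 14.2662 2.5949 0.0000
94.4493 84.8958 70.6477 49.3979 22.7902 4.9217 0.0000 0.0000
97.9711 90.1483 78.4813 61.0810 35.1300 9.3350 0.0000 0.0000 0.0000
100.8549 94.4493 84.8958 70.6477 49.3979 17.7056 0.0000 0.0000 0.0000 0.0000

Δt=0.22011  u=1.22123  d=0.81884  q=0.46446  discount=0.98449
step 9 (expiry): payoffs max(K−S,0) = 100.8549 94.4493 84.8958 70.6477 49.3979 17.7056 0.0000 0.0000 0.0000 0.0000
step 8: (k=8,j=0): S=15.9189, K−S=97.9711, hold=96.3620 ⇒ V=97.9711 exercise | (k=8,j=1): S=23.7417, K−S=90.1483, hold=88.6163 ⇒ V=90.1483 exercise | (k=8,j=2): S=35.4087, K−S=78.4813, hold=77.0643 ⇒ V=78.4813 exercise | (k=8,j=3): S=52.8090, K−S=61.0810, hold=59.8355 ⇒ V=61.0810 exercise | (k=8,j=4): S=78.7600, K−S=35.1300, hold=34.1402 ⇒ V=35.1300 exercise | (k=8,j=5): S=117.4637, K−S=0.0000, hold=9.3350 ⇒ V=9.3350 continue | (k=8,j=6): S=175.1870, K−S=0.0000, hold=0.0000 ⇒ V=0.0000 continue | (k=8,j=7): S=261.2762, K−S=0.0000, hold=0.0000 ⇒ V=0.0000 continue | (k=8,j=8): S=389.6709, K−S=0.0000, hold=0.0000 ⇒ V=0.0000 continue  boundary S*=78.7600
step 7: (k=7,j=0): S=19.4407, K−S=94.4493, hold=92.8749 ⇒ V=94.4493 exercise | (k=7,j=1): S=28.9942, K−S=84.8958, hold=83.4156 ⇒ V=84.8958 exercise | (k=7,j=2): S=43.2423, K−S=70.6477, hold=69.3079 ⇒ V=70.6477 exercise | (k=7,j=3): S=64.4921, K−S=49.3979, hold=48.2675 ⇒ V=49.3979 exercise | (k=7,j=4): S=96.1844, K−S=17.7056, hold=22.7902 ⇒ V=22.7902 continue | (k=7,j=5): S=143.4507, K−S=0.0000, hold=4.9217 ⇒ V=4.9217 continue | (k=7,j=6): S=213.9444, K−S=0.0000, hold=0.0000 ⇒ V=0.0000 continue | (k=7,j=7): S=319.0795, K−S=0.0000, hold=0.0000 ⇒ V=0.0000 continue  boundary S*=64.4921
step 6: (k=6,j=0): S=23.7417, K−S=90.1483, hold=88.6163 ⇒ V=90.1483 exercise | (k=6,j=1): S=35.4087, K−S=78.4813, hold=77.0643 ⇒ V=78.4813 exercise | (k=6,j=2): S=52.8090, K−S=61.0810, hold=59.8355 ⇒ V=61.0810 exercise | (k=6,j=3): S=78.7600, K−S=35.1300, hold=36.4652 ⇒ V=36.4652 continue | (k=6,j=4): S=117.4637, K−S=0.0000, hold=14.2662 ⇒ V=14.2662 continue | (k=6,j=5): S=175.1870, K−S=0.0000, hold=2.5949 ⇒ V=2.5949 continue | (k=6,j=6): S=261.2762, K−S=0.0000, hold=0.0000 ⇒ V=0.0000 continue  boundary S*=52.8090
step 5: (k=5,j=0): S=28.9942, K−S=84.8958, hold=83.4156 ⇒ V=84.8958 exercise | (k=5,j=1): S=43.2423, K−S=70.6477, hold=69.3079 ⇒ V=70.6477 exercise | (k=5,j=2): S=64.4921, K−S=49.3979, hold=48.8780 ⇒ V=49.3979 exercise | (k=5,j=3): S=96.1844, K−S=17.7056, hold=25.7491 ⇒ V=25.7491 continue | (k=5,j=4): S=143.4507, K−S=0.0000, hold=8.7082 ⇒ V=8.7082 continue | (k=5,j=5): S=213.9444, K−S=0.0000, hold=1.3681 ⇒ V=1.3681 continue  boundary S*=64.4921
step 4: (k=4,j=0): S=35.4087, K−S=78.4813, hold=77.0643 ⇒ V=78.4813 exercise | (k=4,j=1): S=52.8090, K−S=61.0810, hold=59.8355 ⇒ V=61.0810 exercise | (k=4,j=2): S=78.7600, K−S=35.1300, hold=37.8182 ⇒ V=37.8182 continue | (k=4,j=3): S=117.4637, K−S=0.0000, hold=17.5576 ⇒ V=17.5576 continue | (k=4,j=4): S=175.1870, K−S=0.0000, hold=5.2168 ⇒ V=5.2168 continue  boundary S*=52.8090
step 3: (k=3,j=0): S=43.2423, K−S=70.6477, hold=69.3079 ⇒ V=70.6477 exercise | (k=3,j=1): S=64.4921, K−S=49.3979, hold=49.4967 ⇒ V=49.4967 continue | (k=3,j=2): S=96.1844, K−S=17.7056, hold=27.9674 ⇒ V=27.9674 continue | (k=3,j=3): S=143.4507, K−S=0.0000, hold=11.6424 ⇒ V=11.6424 continue  boundary S*=43.2423
step 2: (k=2,j=0): S=52.8090, K−S=61.0810, hold=59.8807 ⇒ V=61.0810 exercise | (k=2,j=1): S=78.7600, K−S=35.1300, hold=38.8847 ⇒ V=38.8847 continue | (k=2,j=2): S=117.4637, K−S=0.0000, hold=20.0690 ⇒ V=20.0690 continue  boundary S*=52.8090
step 1: (k=1,j=0): S=64.4921, K−S=49.3979, hold=49.9844 ⇒ V=49.9844 continue | (k=1,j=1): S=96.1844, K−S=17.7056, hold=29.6780 ⇒ V=29.6780 continue  boundary S*=-
step 0: (k=0,j=0): S=78.7600, K−S=35.1300, hold=39.9240 ⇒ V=39.9240 continue  boundary S*=-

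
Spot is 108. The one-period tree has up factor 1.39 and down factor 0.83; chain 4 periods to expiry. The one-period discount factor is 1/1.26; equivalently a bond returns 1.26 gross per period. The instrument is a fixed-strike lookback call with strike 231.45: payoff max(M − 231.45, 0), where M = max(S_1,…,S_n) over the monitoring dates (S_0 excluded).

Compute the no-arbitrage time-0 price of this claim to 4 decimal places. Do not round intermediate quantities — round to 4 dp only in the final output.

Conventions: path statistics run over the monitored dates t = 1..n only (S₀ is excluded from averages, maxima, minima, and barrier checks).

price = 27.2890

Under the martingale measure an up-move has probability p* = 0.7679; value the claim as the probability-weighted average of per-path payoffs, discounted 4 periods at R = 1.26.
Enumerate all 2^4 = 16 price paths (U = up ×1.39, D = down ×0.83); each path with k up-moves has probability p*^k·(1−p*)^(4−k).
DDDD: M=89.6400, payoff=0.0000, prob=0.002904
UDDD: M=150.1200, payoff=0.0000, prob=0.009606
DUDD: M=124.5996, payoff=0.0000, prob=0.009606
UUDD: M=208.6668, payoff=0.0000, prob=0.031774
DDUD: M=103.4177, payoff=0.0000, prob=0.009606
UDUD: M=173.1934, payoff=0.0000, prob=0.031774
DUUD: M=173.1934, payoff=0.0000, prob=0.031774
UUUD: M=290.0469, payoff=58.5969, prob=0.105099
DDDU: M=89.6400, payoff=0.0000, prob=0.009606
UDDU: M=150.1200, payoff=0.0000, prob=0.031774
DUDU: M=143.7506, payoff=0.0000, prob=0.031774
UUDU: M=240.7389, payoff=9.2889, prob=0.105099
DDUU: M=143.7506, payoff=0.0000, prob=0.031774
UDUU: M=240.7389, payoff=9.2889, prob=0.105099
DUUU: M=240.7389, payoff=9.2889, prob=0.105099
UUUU: M=403.1651, payoff=171.7151, prob=0.347634
Price = Σ prob·payoff / R^4 = 68.781130 / 2.520474 = 27.2890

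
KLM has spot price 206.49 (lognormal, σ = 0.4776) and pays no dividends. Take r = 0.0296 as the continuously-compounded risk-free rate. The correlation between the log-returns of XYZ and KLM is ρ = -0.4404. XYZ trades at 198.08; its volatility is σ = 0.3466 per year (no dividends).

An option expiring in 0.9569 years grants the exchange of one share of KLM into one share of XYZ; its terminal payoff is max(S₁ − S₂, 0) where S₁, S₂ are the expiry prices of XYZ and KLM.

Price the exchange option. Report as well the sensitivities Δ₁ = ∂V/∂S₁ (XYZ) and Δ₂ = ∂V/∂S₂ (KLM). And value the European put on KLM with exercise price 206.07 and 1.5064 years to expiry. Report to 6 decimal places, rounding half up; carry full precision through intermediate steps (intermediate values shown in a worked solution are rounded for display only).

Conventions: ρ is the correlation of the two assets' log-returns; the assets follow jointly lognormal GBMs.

exchange price = 50.303208
Δ1 = 0.611529
Δ2 = -0.343012
price(KLM put K=206.07) = 41.961136

σ_eff = √(σ₁² + σ₂² − 2ρσ₁σ₂) = √(0.3466² + 0.4776² − 2·-0.4404·0.3466·0.4776) = 0.702878
d₁ = (ln(S₁/S₂) + (q₂ − q₁ + σ_eff²/2)T) / (σ_eff√T) = (ln(198.08/206.49) + (0.0 − 0.0 + 0.247019)·0.9569) / 0.687564 = 0.283306
d₂ = d₁ − σ_eff√T = 0.283306 − 0.687564 = -0.404258
N(d₁) = 0.611529,  N(d₂) = 0.343012
V = S₁·e^{−q₁T}·N(d₁) − S₂·e^{−q₂T}·N(d₂) = 121.131660 − 70.828452 = 50.303208
Δ₁ = e^{−q₁T}·N(d₁) = 0.611529;  Δ₂ = −e^{−q₂T}·N(d₂) = -0.343012
[vanilla: KLM put K=206.07]
σ√T = 0.4776·√1.5064 = 0.586185
d₁ = (ln(S/K) + (r+σ²/2)T) / (σ√T) = (ln(206.49/206.07) + (0.0296+0.4776²/2)·1.5064) / 0.586185 = (0.002036 + 0.216396) / 0.586185 = 0.372633
d₂ = d₁ − σ√T = 0.372633 − 0.586185 = -0.213552
e^{−rT} = 0.956390
N(−d₁) = 0.354711,  N(−d₂) = 0.584552
price = K·e^{−rT}·N(−d₂) − S·N(−d₁) = 115.205371 − 73.244235 = 41.961136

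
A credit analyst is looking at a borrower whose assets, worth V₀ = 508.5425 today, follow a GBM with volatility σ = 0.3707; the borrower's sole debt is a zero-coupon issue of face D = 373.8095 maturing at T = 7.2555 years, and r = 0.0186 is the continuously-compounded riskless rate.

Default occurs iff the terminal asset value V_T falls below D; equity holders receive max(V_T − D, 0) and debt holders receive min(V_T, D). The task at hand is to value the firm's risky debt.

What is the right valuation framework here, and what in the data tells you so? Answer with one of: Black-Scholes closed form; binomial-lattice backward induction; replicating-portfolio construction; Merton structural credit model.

framework: Merton structural credit model

Key observation: the asked-for credit quantity lives on the firm's capital structure — asset value, asset volatility, debt face 373.8095 — which is the structural model's domain.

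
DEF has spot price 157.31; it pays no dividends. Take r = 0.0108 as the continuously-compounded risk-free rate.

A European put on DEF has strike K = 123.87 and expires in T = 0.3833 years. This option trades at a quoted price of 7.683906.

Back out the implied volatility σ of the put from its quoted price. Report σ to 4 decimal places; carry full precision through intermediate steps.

sigma = 0.5919

At σ = 0.5919 the Black–Scholes value reproduces the quote:
σ√T = 0.5919·√0.3833 = 0.366453
d₁ = (ln(S/K) + (r+σ²/2)T) / (σ√T) = (ln(157.31/123.87) + (0.0108+0.5919²/2)·0.3833) / 0.366453 = (0.238986 + 0.071283) / 0.366453 = 0.846683
d₂ = d₁ − σ√T = 0.846683 − 0.366453 = 0.480230
e^{−rT} = 0.995869
N(−d₁) = 0.198586,  N(−d₂) = 0.315532
V = K·e^{−rT}·N(−d₂) − S·N(−d₁) = 38.923459 − 31.239553 = 7.683906 (matching the quote); vega is positive throughout, so no other σ reproduces this price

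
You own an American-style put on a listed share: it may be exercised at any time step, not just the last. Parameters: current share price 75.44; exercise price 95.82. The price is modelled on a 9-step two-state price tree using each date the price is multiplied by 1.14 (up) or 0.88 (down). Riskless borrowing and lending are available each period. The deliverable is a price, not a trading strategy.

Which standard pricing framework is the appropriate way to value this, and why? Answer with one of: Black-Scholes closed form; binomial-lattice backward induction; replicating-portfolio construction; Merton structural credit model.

Key observation: the defining feature is the embedded early-exercise option across 9 discrete dates on the spot-75.44 tree; pricing the strike-95.82 put means working backward with an exercise test at every node.

framework: binomial-lattice backward induction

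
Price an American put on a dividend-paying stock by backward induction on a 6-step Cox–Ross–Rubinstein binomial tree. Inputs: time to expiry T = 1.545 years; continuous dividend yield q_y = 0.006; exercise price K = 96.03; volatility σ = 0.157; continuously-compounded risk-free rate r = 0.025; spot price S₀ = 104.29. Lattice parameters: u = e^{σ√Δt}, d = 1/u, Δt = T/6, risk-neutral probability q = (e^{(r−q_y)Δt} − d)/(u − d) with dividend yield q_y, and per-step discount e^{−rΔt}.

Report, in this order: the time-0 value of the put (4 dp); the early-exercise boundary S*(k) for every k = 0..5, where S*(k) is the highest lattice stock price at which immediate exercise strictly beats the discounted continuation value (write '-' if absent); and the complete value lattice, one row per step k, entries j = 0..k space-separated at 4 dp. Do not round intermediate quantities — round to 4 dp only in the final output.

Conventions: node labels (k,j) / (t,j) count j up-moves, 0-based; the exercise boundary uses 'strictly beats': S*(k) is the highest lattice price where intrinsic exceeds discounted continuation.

Δt=0.25750, u=1.08293, d=0.92342, q=0.51084, disc=e^(-rΔt)=0.99358
k=6 terminal: V=max(K-S,0) → 31.3687 20.1995 7.1010 0.0000 0.0000 0.0000 0.0000
k=5: j=0 S=70.0235 intr=26.0065 cont=25.4984 V=26.0065[EX]; j=1 S=82.1190 intr=13.9110 cont=13.4216 V=13.9110[EX]; j=2 S=96.3037 intr=0.0000 cont=3.4512 V=3.4512[hold]; j=3 S=112.9386 intr=0.0000 cont=0.0000 V=0.0000[hold]; j=4 S=132.4469 intr=0.0000 cont=0.0000 V=0.0000[hold]; j=5 S=155.3250 intr=0.0000 cont=0.0000 V=0.0000[hold]  S*(5)=82.1190
k=4: j=0 S=75.8305 intr=20.1995 cont=19.7004 V=20.1995[EX]; j=1 S=88.9290 intr=7.1010 cont=8.5128 V=8.5128[hold]; j=2 S=104.2900 intr=0.0000 cont=1.6774 V=1.6774[hold]; j=3 S=122.3044 intr=0.0000 cont=0.0000 V=0.0000[hold]; j=4 S=143.4305 intr=0.0000 cont=0.0000 V=0.0000[hold]  S*(4)=75.8305
k=3: j=0 S=82.1190 intr=13.9110 cont=14.1381 V=14.1381[hold]; j=1 S=96.3037 intr=0.0000 cont=4.9887 V=4.9887[hold]; j=2 S=112.9386 intr=0.0000 cont=0.8152 V=0.8152[hold]; j=3 S=132.4469 intr=0.0000 cont=0.0000 V=0.0000[hold]  S*(3)=-
k=2: j=0 S=88.9290 intr=7.1010 cont=9.4035 V=9.4035[hold]; j=1 S=104.2900 intr=0.0000 cont=2.8384 V=2.8384[hold]; j=2 S=122.3044 intr=0.0000 cont=0.3962 V=0.3962[hold]  S*(2)=-
k=1: j=0 S=96.3037 intr=0.0000 cont=6.0110 V=6.0110[hold]; j=1 S=112.9386 intr=0.0000 cont=1.5806 V=1.5806[hold]  S*(1)=-
k=0: j=0 S=104.2900 intr=0.0000 cont=3.7237 V=3.7237[hold]  S*(0)=-

price = 3.7237
boundary = - - - - 75.8305 82.1190
tree:
3.7237
6.0110 1.5806
9.4035 2.8384 0.3962
14.1381 4.9887 0.8152 0.0000
20.1995 8.5128 1.6774 0.0000 0.0000
26.0065 13.9110 3.4512 0.0000 0.0000 0.0000
31.3687 20.1995 7.1010 0.0000 0.0000 0.0000 0.0000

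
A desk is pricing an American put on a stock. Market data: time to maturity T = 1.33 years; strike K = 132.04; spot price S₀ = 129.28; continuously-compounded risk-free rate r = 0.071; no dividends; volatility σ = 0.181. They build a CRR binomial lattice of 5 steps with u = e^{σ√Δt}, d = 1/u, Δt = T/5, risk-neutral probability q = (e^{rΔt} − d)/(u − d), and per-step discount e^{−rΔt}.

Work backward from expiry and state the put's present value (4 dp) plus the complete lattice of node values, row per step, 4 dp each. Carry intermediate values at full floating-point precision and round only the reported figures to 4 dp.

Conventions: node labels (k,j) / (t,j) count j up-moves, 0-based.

price = 7.9852
tree:
7.9852
14.3851 3.5881
24.7776 7.2917 1.0095
34.3375 14.2823 2.4416 0.0000
43.0454 24.7776 5.9053 0.0000 0.0000
50.9771 34.3375 14.2823 0.0000 0.0000 0.0000

Δt=0.26600, u=1.09785, d=0.91087, q=0.57865, disc=e^(-rΔt)=0.98129
k=5 terminal: V=max(K-S,0) → 50.9771 34.3375 14.2823 0.0000 0.0000 0.0000
k=4: j=0 S=88.9946 intr=43.0454 cont=40.5750 V=43.0454[EX]; j=1 S=107.2624 intr=24.7776 cont=22.3073 V=24.7776[EX]; j=2 S=129.2800 intr=2.7600 cont=5.9053 V=5.9053[hold]; j=3 S=155.8171 intr=0.0000 cont=0.0000 V=0.0000[hold]; j=4 S=187.8014 intr=0.0000 cont=0.0000 V=0.0000[hold]
k=3: j=0 S=97.7025 intr=34.3375 cont=31.8672 V=34.3375[EX]; j=1 S=117.7577 intr=14.2823 cont=13.5979 V=14.2823[EX]; j=2 S=141.9297 intr=0.0000 cont=2.4416 V=2.4416[hold]; j=3 S=171.0633 intr=0.0000 cont=0.0000 V=0.0000[hold]
k=2: j=0 S=107.2624 intr=24.7776 cont=22.3073 V=24.7776[EX]; j=1 S=129.2800 intr=2.7600 cont=7.2917 V=7.2917[hold]; j=2 S=155.8171 intr=0.0000 cont=1.0095 V=1.0095[hold]
k=1: j=0 S=117.7577 intr=14.2823 cont=14.3851 V=14.3851[hold]; j=1 S=141.9297 intr=0.0000 cont=3.5881 V=3.5881[hold]
k=0: j=0 S=129.2800 intr=2.7600 cont=7.9852 V=7.9852[hold]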